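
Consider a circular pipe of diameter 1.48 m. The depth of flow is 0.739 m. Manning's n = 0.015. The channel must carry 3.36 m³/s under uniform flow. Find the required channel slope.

For a circular section of diameter D = 1.48 m at depth y = 0.739 m, the central angle is θ = 2 arccos(1 − 2y/D) = 3.139 rad. Then A = (D²/8)(θ − sin θ) = 0.8587 m² and P = Dθ/2 = 2.323 m.
Hydraulic radius R = A/P = 0.8587/2.323 = 0.3697 m.
From Manning's equation, S = [nQ / (1 A R^(2/3))]² = [0.015 × 3.36 / (1 × 0.8587 × 0.3697^(2/3))]² = 0.013.

S = 0.013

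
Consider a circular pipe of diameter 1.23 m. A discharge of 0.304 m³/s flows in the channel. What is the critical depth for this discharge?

At critical depth, Q² T / (g A³) = 1, i.e. A³/T = Q²/g = 0.304²/9.81 = 0.009421.
At y = 0.355 m: A³/T = 0.02057 — over.
At y = 0.24 m: A³/T = 0.004467 — short.
At y = 0.29 m: A³/T = 0.009364 — close enough.

y_c = 0.29 m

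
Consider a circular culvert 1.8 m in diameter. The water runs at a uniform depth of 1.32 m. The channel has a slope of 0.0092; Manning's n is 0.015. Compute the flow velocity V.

V = 4.24 m/s

For a circular section of diameter D = 1.8 m at depth y = 1.32 m, the central angle is θ = 2 arccos(1 − 2y/D) = 4.113 rad. Then A = (D²/8)(θ − sin θ) = 2 m² and P = Dθ/2 = 3.701 m.
Hydraulic radius R = A/P = 2/3.701 = 0.5403 m.
From Manning's equation, V = (1/n) R^(2/3) S^(1/2) = (1/0.015) × 0.5403^(2/3) × 0.0092^(1/2) = 4.24 m/s.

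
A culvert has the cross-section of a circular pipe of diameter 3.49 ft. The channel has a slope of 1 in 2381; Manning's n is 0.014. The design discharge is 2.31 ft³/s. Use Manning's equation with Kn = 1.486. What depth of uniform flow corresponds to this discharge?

Manning's equation rearranged: A R^(2/3) = nQ / (1.486·√S) = 0.014 × 2.31 / (1.486 × √0.00042) = 1.062.
Try y = 0.892 ft: A R^(2/3) = 1.25 — over.
Try y = 0.822 ft: A R^(2/3) = 1.063 — ≈ 1.062.

y_n = 0.822 ft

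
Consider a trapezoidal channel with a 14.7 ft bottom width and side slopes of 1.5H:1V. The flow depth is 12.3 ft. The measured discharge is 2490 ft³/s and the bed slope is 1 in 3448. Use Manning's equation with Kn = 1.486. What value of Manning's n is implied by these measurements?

n = 0.015

With bottom width b = 14.7 ft and side slope z = 1.5: A = (b + zy)y = (14.7 + 1.5×12.3)×12.3 = 407.7 ft²; P = b + 2y√(1+z²) = 14.7 + 2×12.3×1.803 = 59.05 ft.
Hydraulic radius R = A/P = 407.7/59.05 = 6.905 ft.
Rearranging Manning's equation: n = (1.486/Q) A R^(2/3) S^(1/2) = (1.486/2490) × 407.7 × 6.905^(2/3) × √0.00029 = 0.015.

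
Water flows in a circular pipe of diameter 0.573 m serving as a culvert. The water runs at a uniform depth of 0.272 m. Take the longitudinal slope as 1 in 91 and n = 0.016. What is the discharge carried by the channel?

Q = 0.212 m³/s

For a circular section of diameter D = 0.573 m at depth y = 0.272 m, the central angle is θ = 2 arccos(1 − 2y/D) = 3.04 rad. Then A = (D²/8)(θ − sin θ) = 0.1206 m² and P = Dθ/2 = 0.8711 m.
Hydraulic radius R = A/P = 0.1206/0.8711 = 0.1385 m.
Manning's equation: Q = (1/n) A R^(2/3) S^(1/2) = (1/0.016) × 0.1206 × 0.1385^(2/3) × 0.01099^(1/2) = 0.212 m³/s.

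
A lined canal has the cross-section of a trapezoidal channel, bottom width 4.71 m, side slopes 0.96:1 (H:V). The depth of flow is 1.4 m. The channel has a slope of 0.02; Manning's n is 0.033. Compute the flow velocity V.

V = 4.25 m/s

With bottom width b = 4.71 m and side slope z = 0.96: A = (b + zy)y = (4.71 + 0.96×1.4)×1.4 = 8.476 m²; P = b + 2y√(1+z²) = 4.71 + 2×1.4×1.386 = 8.591 m.
Hydraulic radius R = A/P = 8.476/8.591 = 0.9865 m.
From Manning's equation, V = (1/n) R^(2/3) S^(1/2) = (1/0.033) × 0.9865^(2/3) × 0.02^(1/2) = 4.25 m/s.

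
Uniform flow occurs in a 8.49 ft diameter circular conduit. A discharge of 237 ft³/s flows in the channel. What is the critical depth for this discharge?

y_c = 3.8 ft

At critical depth, Q² T / (g A³) = 1, i.e. A³/T = Q²/g = 237²/32.2 = 1744.
Trying y = 4.48 ft: A³/T = 3282 — high.
Trying y = 3.41 ft: A³/T = 1155 — low.
Trying y = 3.8 ft: A³/T = 1749 — ≈ 1744.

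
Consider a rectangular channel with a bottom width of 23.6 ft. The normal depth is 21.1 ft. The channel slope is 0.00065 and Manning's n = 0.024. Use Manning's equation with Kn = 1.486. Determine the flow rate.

Q = 3030 ft³/s

Flow area A = b·y = 23.6 × 21.1 = 498 ft². Wetted perimeter P = b + 2y = 23.6 + 2×21.1 = 65.8 ft.
Hydraulic radius R = A/P = 498/65.8 = 7.568 ft.
Manning's equation: Q = (1.486/n) A R^(2/3) S^(1/2) = (1.486/0.024) × 498 × 7.568^(2/3) × 0.00065^(1/2) = 3030 ft³/s.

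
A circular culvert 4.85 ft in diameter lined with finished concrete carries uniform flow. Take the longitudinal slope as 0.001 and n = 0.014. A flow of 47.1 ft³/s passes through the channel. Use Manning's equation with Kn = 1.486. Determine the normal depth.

Manning's equation rearranged: A R^(2/3) = nQ / (1.486·√S) = 0.014 × 47.1 / (1.486 × √0.001) = 14.03.
At y = 2.42 ft: A R^(2/3) = 10.47 — low.
At y = 3.35 ft: A R^(2/3) = 17.28 — high.
At y = 2.9 ft: A R^(2/3) = 14.04 — close enough.

y_n = 2.9 ft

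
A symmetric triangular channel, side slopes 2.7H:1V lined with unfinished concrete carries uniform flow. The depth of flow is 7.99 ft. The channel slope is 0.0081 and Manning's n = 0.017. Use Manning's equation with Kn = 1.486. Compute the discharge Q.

For a triangular section with side slope z = 2.7: A = zy² = 2.7×7.99² = 172.4 ft²; P = 2y√(1+z²) = 2×7.99×2.879 = 46.01 ft.
Hydraulic radius R = A/P = 172.4/46.01 = 3.746 ft.
Manning's equation: Q = (1.486/n) A R^(2/3) S^(1/2) = (1.486/0.017) × 172.4 × 3.746^(2/3) × 0.0081^(1/2) = 3270 ft³/s.

Q = 3270 ft³/s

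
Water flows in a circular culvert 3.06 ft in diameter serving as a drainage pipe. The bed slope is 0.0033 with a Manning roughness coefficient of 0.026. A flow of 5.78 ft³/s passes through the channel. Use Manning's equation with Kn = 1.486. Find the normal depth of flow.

y_n = 1.12 ft

Manning's equation rearranged: A R^(2/3) = nQ / (1.486·√S) = 0.026 × 5.78 / (1.486 × √0.0033) = 1.76.
Trying y = 0.928 ft: A R^(2/3) = 1.23 — short.
Trying y = 1.36 ft: A R^(2/3) = 2.506 — over.
Trying y = 1.12 ft: A R^(2/3) = 1.759 — matches.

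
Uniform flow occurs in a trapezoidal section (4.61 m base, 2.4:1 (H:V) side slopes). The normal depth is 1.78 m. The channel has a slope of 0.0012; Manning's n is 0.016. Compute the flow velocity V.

V = 2.36 m/s

With bottom width b = 4.61 m and side slope z = 2.4: A = (b + zy)y = (4.61 + 2.4×1.78)×1.78 = 15.81 m²; P = b + 2y√(1+z²) = 4.61 + 2×1.78×2.6 = 13.87 m.
Hydraulic radius R = A/P = 15.81/13.87 = 1.14 m.
From Manning's equation, V = (1/n) R^(2/3) S^(1/2) = (1/0.016) × 1.14^(2/3) × 0.0012^(1/2) = 2.36 m/s.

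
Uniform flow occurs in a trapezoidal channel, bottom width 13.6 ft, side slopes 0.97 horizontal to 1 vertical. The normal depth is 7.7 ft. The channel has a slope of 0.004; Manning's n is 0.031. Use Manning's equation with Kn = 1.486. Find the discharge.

With bottom width b = 13.6 ft and side slope z = 0.97: A = (b + zy)y = (13.6 + 0.97×7.7)×7.7 = 162.2 ft²; P = b + 2y√(1+z²) = 13.6 + 2×7.7×1.393 = 35.05 ft.
Hydraulic radius R = A/P = 162.2/35.05 = 4.628 ft.
Manning's equation: Q = (1.486/n) A R^(2/3) S^(1/2) = (1.486/0.031) × 162.2 × 4.628^(2/3) × 0.004^(1/2) = 1370 ft³/s.

Q = 1370 ft³/s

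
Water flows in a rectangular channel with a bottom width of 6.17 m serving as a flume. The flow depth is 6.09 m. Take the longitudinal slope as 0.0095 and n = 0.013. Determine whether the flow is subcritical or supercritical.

Flow area A = b·y = 6.17 × 6.09 = 37.58 m². Wetted perimeter P = b + 2y = 6.17 + 2×6.09 = 18.35 m.
Hydraulic radius R = A/P = 37.58/18.35 = 2.048 m.
V = (1/n) R^(2/3) √S = (1/0.013) × 2.048^(2/3) × √0.0095 = 12.09 m/s. Hydraulic depth D_h = A/T = 37.58/6.17 = 6.09 m.
Froude number Fr = V/√(g·D_h) = 12.09/√(9.81×6.09) = 1.56, which is greater than 1, so the flow is supercritical.

supercritical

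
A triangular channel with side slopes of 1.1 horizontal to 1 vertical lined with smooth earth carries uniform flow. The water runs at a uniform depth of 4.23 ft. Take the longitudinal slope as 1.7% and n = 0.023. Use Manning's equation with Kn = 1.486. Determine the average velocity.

V = 11.4 ft/s

For a triangular section with side slope z = 1.1: A = zy² = 1.1×4.23² = 19.68 ft²; P = 2y√(1+z²) = 2×4.23×1.487 = 12.58 ft.
Hydraulic radius R = A/P = 19.68/12.58 = 1.565 ft.
From Manning's equation, V = (1.486/n) R^(2/3) S^(1/2) = (1.486/0.023) × 1.565^(2/3) × 0.017^(1/2) = 11.4 ft/s.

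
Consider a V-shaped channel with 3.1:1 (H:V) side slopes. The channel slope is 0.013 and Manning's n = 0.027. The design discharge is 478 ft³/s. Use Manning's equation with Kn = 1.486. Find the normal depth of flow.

Manning's equation rearranged: A R^(2/3) = nQ / (1.486·√S) = 0.027 × 478 / (1.486 × √0.013) = 76.17.
Try y = 4.7 ft: A R^(2/3) = 117.1 — high.
Try y = 4 ft: A R^(2/3) = 76.18 — close enough.

y_n = 4 ft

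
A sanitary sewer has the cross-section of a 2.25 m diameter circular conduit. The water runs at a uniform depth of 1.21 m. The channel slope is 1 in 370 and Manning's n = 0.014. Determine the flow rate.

For a circular section of diameter D = 2.25 m at depth y = 1.21 m, the central angle is θ = 2 arccos(1 − 2y/D) = 3.293 rad. Then A = (D²/8)(θ − sin θ) = 2.179 m² and P = Dθ/2 = 3.704 m.
Hydraulic radius R = A/P = 2.179/3.704 = 0.5882 m.
Manning's equation: Q = (1/n) A R^(2/3) S^(1/2) = (1/0.014) × 2.179 × 0.5882^(2/3) × 0.002703^(1/2) = 5.68 m³/s.

Q = 5.68 m³/s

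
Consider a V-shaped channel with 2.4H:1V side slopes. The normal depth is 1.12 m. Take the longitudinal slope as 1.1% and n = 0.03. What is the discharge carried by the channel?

For a triangular section with side slope z = 2.4: A = zy² = 2.4×1.12² = 3.011 m²; P = 2y√(1+z²) = 2×1.12×2.6 = 5.824 m.
Hydraulic radius R = A/P = 3.011/5.824 = 0.5169 m.
Manning's equation: Q = (1/n) A R^(2/3) S^(1/2) = (1/0.03) × 3.011 × 0.5169^(2/3) × 0.011^(1/2) = 6.78 m³/s.

Q = 6.78 m³/s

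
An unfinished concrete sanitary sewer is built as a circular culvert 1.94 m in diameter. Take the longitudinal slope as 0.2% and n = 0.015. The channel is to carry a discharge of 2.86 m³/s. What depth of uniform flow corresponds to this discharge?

y_n = 0.999 m

Manning's equation rearranged: A R^(2/3) = nQ / (1·√S) = 0.015 × 2.86 / (√0.002) = 0.9593.
Try y = 1.24 m: A R^(2/3) = 1.347 — too large.
Try y = 0.781 m: A R^(2/3) = 0.6222 — too small.
Try y = 0.999 m: A R^(2/3) = 0.9588 — ≈ 0.9593.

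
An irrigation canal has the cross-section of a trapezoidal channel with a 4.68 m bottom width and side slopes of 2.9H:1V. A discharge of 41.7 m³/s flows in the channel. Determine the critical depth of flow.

y_c = 1.48 m

At critical depth, Q² T / (g A³) = 1, i.e. A³/T = Q²/g = 41.7²/9.81 = 177.3.
Trying y = 1.19 m: A³/T = 78.21 — short.
Trying y = 1.84 m: A³/T = 407.7 — over.
Trying y = 1.48 m: A³/T = 176.5 — ≈ 177.3.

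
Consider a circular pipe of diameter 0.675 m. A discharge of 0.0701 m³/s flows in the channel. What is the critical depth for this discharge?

y_c = 0.162 m

At critical depth, Q² T / (g A³) = 1, i.e. A³/T = Q²/g = 0.0701²/9.81 = 0.0005009.
At y = 0.132 m: A³/T = 0.0002243 — too small.
At y = 0.204 m: A³/T = 0.001224 — too large.
At y = 0.162 m: A³/T = 0.0004996 — close enough.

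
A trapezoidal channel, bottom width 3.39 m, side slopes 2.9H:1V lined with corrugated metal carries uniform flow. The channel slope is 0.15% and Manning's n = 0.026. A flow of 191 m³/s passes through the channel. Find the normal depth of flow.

Manning's equation rearranged: A R^(2/3) = nQ / (1·√S) = 0.026 × 191 / (√0.0015) = 128.2.
Try y = 3.64 m: A R^(2/3) = 79.87 — short.
Try y = 5.52 m: A R^(2/3) = 216.5 — over.
Try y = 4.44 m: A R^(2/3) = 127.9 — ≈ 128.2.

y_n = 4.44 m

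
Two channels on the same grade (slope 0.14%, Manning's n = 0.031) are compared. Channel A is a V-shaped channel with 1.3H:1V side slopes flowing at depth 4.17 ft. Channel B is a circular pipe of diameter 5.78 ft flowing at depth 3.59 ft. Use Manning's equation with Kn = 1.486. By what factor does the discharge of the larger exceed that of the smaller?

1.33

Channel A: For a triangular section with side slope z = 1.3: A = zy² = 1.3×4.17² = 22.61 ft²; P = 2y√(1+z²) = 2×4.17×1.64 = 13.68 ft. Hydraulic radius R = A/P = 22.61/13.68 = 1.653 ft. Q_A = (1.486/0.031)·22.61·1.653^(2/3)·√0.0014 = 56.67 ft³/s.
Channel B: For a circular section of diameter D = 5.78 ft at depth y = 3.59 ft, the central angle is θ = 2 arccos(1 − 2y/D) = 3.631 rad. Then A = (D²/8)(θ − sin θ) = 17.13 ft² and P = Dθ/2 = 10.49 ft. Hydraulic radius R = A/P = 17.13/10.49 = 1.632 ft. Q_B = (1.486/0.031)·17.13·1.632^(2/3)·√0.0014 = 42.58 ft³/s.
The larger discharge is 56.67 ft³/s and the smaller is 42.58 ft³/s; the ratio is 1.33.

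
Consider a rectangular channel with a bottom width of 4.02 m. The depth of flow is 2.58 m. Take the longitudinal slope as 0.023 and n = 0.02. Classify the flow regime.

supercritical

Flow area A = b·y = 4.02 × 2.58 = 10.37 m². Wetted perimeter P = b + 2y = 4.02 + 2×2.58 = 9.18 m.
Hydraulic radius R = A/P = 10.37/9.18 = 1.13 m.
V = (1/n) R^(2/3) √S = (1/0.02) × 1.13^(2/3) × √0.023 = 8.226 m/s. Hydraulic depth D_h = A/T = 10.37/4.02 = 2.58 m.
Froude number Fr = V/√(g·D_h) = 8.226/√(9.81×2.58) = 1.64, which is greater than 1, so the flow is supercritical.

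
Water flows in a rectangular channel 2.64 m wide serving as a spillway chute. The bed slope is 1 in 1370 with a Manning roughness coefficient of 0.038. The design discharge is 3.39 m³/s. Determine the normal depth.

y_n = 2.08 m

Manning's equation rearranged: A R^(2/3) = nQ / (1·√S) = 0.038 × 3.39 / (√0.0007299) = 4.768.
At y = 2.31 m: A R^(2/3) = 5.429 — high.
At y = 1.59 m: A R^(2/3) = 3.376 — low.
At y = 2.08 m: A R^(2/3) = 4.762 — close enough.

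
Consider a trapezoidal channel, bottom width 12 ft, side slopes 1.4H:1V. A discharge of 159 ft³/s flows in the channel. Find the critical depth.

At critical depth, Q² T / (g A³) = 1, i.e. A³/T = Q²/g = 159²/32.2 = 785.1.
Try y = 2 ft: A³/T = 1474 — over.
Try y = 1.65 ft: A³/T = 792 — close enough.

y_c = 1.65 ft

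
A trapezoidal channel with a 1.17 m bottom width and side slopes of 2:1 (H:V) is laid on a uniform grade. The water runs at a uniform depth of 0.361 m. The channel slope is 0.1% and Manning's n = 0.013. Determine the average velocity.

With bottom width b = 1.17 m and side slope z = 2: A = (b + zy)y = (1.17 + 2×0.361)×0.361 = 0.683 m²; P = b + 2y√(1+z²) = 1.17 + 2×0.361×2.236 = 2.784 m.
Hydraulic radius R = A/P = 0.683/2.784 = 0.2453 m.
From Manning's equation, V = (1/n) R^(2/3) S^(1/2) = (1/0.013) × 0.2453^(2/3) × 0.001^(1/2) = 0.953 m/s.

V = 0.953 m/s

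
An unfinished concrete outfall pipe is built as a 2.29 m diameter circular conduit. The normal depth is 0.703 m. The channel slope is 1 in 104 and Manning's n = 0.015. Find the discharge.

For a circular section of diameter D = 2.29 m at depth y = 0.703 m, the central angle is θ = 2 arccos(1 − 2y/D) = 2.349 rad. Then A = (D²/8)(θ − sin θ) = 1.073 m² and P = Dθ/2 = 2.69 m.
Hydraulic radius R = A/P = 1.073/2.69 = 0.3989 m.
Manning's equation: Q = (1/n) A R^(2/3) S^(1/2) = (1/0.015) × 1.073 × 0.3989^(2/3) × 0.009615^(1/2) = 3.8 m³/s.

Q = 3.8 m³/s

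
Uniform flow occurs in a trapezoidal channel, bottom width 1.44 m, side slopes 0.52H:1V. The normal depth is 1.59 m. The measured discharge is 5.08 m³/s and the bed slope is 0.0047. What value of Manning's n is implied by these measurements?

With bottom width b = 1.44 m and side slope z = 0.52: A = (b + zy)y = (1.44 + 0.52×1.59)×1.59 = 3.604 m²; P = b + 2y√(1+z²) = 1.44 + 2×1.59×1.127 = 5.024 m.
Hydraulic radius R = A/P = 3.604/5.024 = 0.7174 m.
Rearranging Manning's equation: n = (1/Q) A R^(2/3) S^(1/2) = (1/5.08) × 3.604 × 0.7174^(2/3) × √0.0047 = 0.039.

n = 0.039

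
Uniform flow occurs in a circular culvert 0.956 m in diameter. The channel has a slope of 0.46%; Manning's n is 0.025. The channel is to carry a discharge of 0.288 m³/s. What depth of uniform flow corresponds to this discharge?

y_n = 0.411 m

Manning's equation rearranged: A R^(2/3) = nQ / (1·√S) = 0.025 × 0.288 / (√0.0046) = 0.1062.
Try y = 0.353 m: A R^(2/3) = 0.08036 — short.
Try y = 0.411 m: A R^(2/3) = 0.1062 — close enough.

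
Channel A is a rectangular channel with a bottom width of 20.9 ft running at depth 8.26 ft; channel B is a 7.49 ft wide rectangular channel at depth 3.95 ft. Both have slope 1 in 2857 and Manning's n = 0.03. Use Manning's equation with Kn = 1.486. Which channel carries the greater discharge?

channel A

Channel A: Flow area A = b·y = 20.9 × 8.26 = 172.6 ft². Wetted perimeter P = b + 2y = 20.9 + 2×8.26 = 37.42 ft. Hydraulic radius R = A/P = 172.6/37.42 = 4.613 ft. Q_A = (1.486/0.03)·172.6·4.613^(2/3)·√0.00035 = 443.4 ft³/s.
Channel B: Flow area A = b·y = 7.49 × 3.95 = 29.59 ft². Wetted perimeter P = b + 2y = 7.49 + 2×3.95 = 15.39 ft. Hydraulic radius R = A/P = 29.59/15.39 = 1.922 ft. Q_B = (1.486/0.03)·29.59·1.922^(2/3)·√0.00035 = 42.39 ft³/s.
Q_A = 443.4 ft³/s vs Q_B = 42.39 ft³/s, so channel A carries more.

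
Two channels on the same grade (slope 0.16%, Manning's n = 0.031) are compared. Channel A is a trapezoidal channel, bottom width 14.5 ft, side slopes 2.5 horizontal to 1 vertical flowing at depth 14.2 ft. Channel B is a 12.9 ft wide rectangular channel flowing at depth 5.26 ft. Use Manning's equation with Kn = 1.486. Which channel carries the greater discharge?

Channel A: With bottom width b = 14.5 ft and side slope z = 2.5: A = (b + zy)y = (14.5 + 2.5×14.2)×14.2 = 710 ft²; P = b + 2y√(1+z²) = 14.5 + 2×14.2×2.693 = 90.97 ft. Hydraulic radius R = A/P = 710/90.97 = 7.805 ft. Q_A = (1.486/0.031)·710·7.805^(2/3)·√0.0016 = 5357 ft³/s.
Channel B: Flow area A = b·y = 12.9 × 5.26 = 67.85 ft². Wetted perimeter P = b + 2y = 12.9 + 2×5.26 = 23.42 ft. Hydraulic radius R = A/P = 67.85/23.42 = 2.897 ft. Q_B = (1.486/0.031)·67.85·2.897^(2/3)·√0.0016 = 264.4 ft³/s.
Q_A = 5357 ft³/s vs Q_B = 264.4 ft³/s, so channel A carries more.

channel A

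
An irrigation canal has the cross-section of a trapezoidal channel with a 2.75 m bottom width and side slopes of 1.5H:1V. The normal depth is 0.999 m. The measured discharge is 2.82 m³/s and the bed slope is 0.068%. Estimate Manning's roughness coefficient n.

With bottom width b = 2.75 m and side slope z = 1.5: A = (b + zy)y = (2.75 + 1.5×0.999)×0.999 = 4.244 m²; P = b + 2y√(1+z²) = 2.75 + 2×0.999×1.803 = 6.352 m.
Hydraulic radius R = A/P = 4.244/6.352 = 0.6682 m.
Rearranging Manning's equation: n = (1/Q) A R^(2/3) S^(1/2) = (1/2.82) × 4.244 × 0.6682^(2/3) × √0.00068 = 0.03.

n = 0.03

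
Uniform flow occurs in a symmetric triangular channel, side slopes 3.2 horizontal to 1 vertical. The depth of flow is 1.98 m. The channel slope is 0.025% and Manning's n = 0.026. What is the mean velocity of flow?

V = 0.586 m/s

For a triangular section with side slope z = 3.2: A = zy² = 3.2×1.98² = 12.55 m²; P = 2y√(1+z²) = 2×1.98×3.353 = 13.28 m.
Hydraulic radius R = A/P = 12.55/13.28 = 0.9449 m.
From Manning's equation, V = (1/n) R^(2/3) S^(1/2) = (1/0.026) × 0.9449^(2/3) × 0.00025^(1/2) = 0.586 m/s.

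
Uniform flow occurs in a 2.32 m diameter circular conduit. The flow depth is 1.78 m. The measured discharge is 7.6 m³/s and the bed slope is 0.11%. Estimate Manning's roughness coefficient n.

n = 0.012

For a circular section of diameter D = 2.32 m at depth y = 1.78 m, the central angle is θ = 2 arccos(1 − 2y/D) = 4.269 rad. Then A = (D²/8)(θ − sin θ) = 3.48 m² and P = Dθ/2 = 4.952 m.
Hydraulic radius R = A/P = 3.48/4.952 = 0.7027 m.
Rearranging Manning's equation: n = (1/Q) A R^(2/3) S^(1/2) = (1/7.6) × 3.48 × 0.7027^(2/3) × √0.0011 = 0.012.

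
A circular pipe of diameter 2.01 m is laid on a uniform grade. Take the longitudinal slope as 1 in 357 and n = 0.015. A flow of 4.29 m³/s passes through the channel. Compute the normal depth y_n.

Manning's equation rearranged: A R^(2/3) = nQ / (1·√S) = 0.015 × 4.29 / (√0.002801) = 1.216.
Trying y = 0.892 m: A R^(2/3) = 0.815 — too small.
Trying y = 1.36 m: A R^(2/3) = 1.605 — too large.
Trying y = 1.13 m: A R^(2/3) = 1.217 — close enough.

y_n = 1.13 m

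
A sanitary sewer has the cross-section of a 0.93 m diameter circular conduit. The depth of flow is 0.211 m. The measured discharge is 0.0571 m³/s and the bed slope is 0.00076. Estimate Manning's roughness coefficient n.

n = 0.014

For a circular section of diameter D = 0.93 m at depth y = 0.211 m, the central angle is θ = 2 arccos(1 − 2y/D) = 1.986 rad. Then A = (D²/8)(θ − sin θ) = 0.1158 m² and P = Dθ/2 = 0.9234 m.
Hydraulic radius R = A/P = 0.1158/0.9234 = 0.1254 m.
Rearranging Manning's equation: n = (1/Q) A R^(2/3) S^(1/2) = (1/0.0571) × 0.1158 × 0.1254^(2/3) × √0.00076 = 0.014.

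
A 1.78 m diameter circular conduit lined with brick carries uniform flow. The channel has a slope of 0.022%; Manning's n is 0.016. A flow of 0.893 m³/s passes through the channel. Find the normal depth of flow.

y_n = 1.06 m

Manning's equation rearranged: A R^(2/3) = nQ / (1·√S) = 0.016 × 0.893 / (√0.00022) = 0.9633.
Trying y = 1.17 m: A R^(2/3) = 1.115 — over.
Trying y = 0.906 m: A R^(2/3) = 0.7474 — short.
Trying y = 1.06 m: A R^(2/3) = 0.9633 — close enough.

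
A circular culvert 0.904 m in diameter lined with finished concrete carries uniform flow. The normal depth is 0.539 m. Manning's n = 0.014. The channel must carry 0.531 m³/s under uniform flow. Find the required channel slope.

S = 0.0022

For a circular section of diameter D = 0.904 m at depth y = 0.539 m, the central angle is θ = 2 arccos(1 − 2y/D) = 3.529 rad. Then A = (D²/8)(θ − sin θ) = 0.3991 m² and P = Dθ/2 = 1.595 m.
Hydraulic radius R = A/P = 0.3991/1.595 = 0.2502 m.
From Manning's equation, S = [nQ / (1 A R^(2/3))]² = [0.014 × 0.531 / (1 × 0.3991 × 0.2502^(2/3))]² = 0.0022.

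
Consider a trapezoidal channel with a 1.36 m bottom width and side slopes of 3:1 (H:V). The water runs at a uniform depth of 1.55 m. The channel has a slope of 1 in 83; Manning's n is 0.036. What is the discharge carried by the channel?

With bottom width b = 1.36 m and side slope z = 3: A = (b + zy)y = (1.36 + 3×1.55)×1.55 = 9.316 m²; P = b + 2y√(1+z²) = 1.36 + 2×1.55×3.162 = 11.16 m.
Hydraulic radius R = A/P = 9.316/11.16 = 0.8345 m.
Manning's equation: Q = (1/n) A R^(2/3) S^(1/2) = (1/0.036) × 9.316 × 0.8345^(2/3) × 0.01205^(1/2) = 25.2 m³/s.

Q = 25.2 m³/s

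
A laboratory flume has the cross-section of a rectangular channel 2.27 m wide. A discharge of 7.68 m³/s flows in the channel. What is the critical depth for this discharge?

y_c = 1.05 m

For a rectangular channel, critical depth y_c = (q²/g)^(1/3) where q = Q/b = 7.68/2.27 = 3.383 m²/s.
So y_c = (3.383²/9.81)^(1/3) = 1.05 m.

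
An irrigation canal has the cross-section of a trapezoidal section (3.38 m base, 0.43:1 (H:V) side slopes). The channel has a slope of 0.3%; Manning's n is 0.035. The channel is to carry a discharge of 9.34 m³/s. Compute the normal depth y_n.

Manning's equation rearranged: A R^(2/3) = nQ / (1·√S) = 0.035 × 9.34 / (√0.003) = 5.968.
Try y = 1.24 m: A R^(2/3) = 4.175 — too small.
Try y = 1.79 m: A R^(2/3) = 7.53 — too large.
Try y = 1.55 m: A R^(2/3) = 5.97 — close enough.

y_n = 1.55 m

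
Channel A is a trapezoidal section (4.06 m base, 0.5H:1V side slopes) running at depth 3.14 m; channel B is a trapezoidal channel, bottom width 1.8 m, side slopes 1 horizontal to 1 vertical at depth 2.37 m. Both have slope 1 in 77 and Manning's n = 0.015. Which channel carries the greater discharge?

channel A

Channel A: With bottom width b = 4.06 m and side slope z = 0.5: A = (b + zy)y = (4.06 + 0.5×3.14)×3.14 = 17.68 m²; P = b + 2y√(1+z²) = 4.06 + 2×3.14×1.118 = 11.08 m. Hydraulic radius R = A/P = 17.68/11.08 = 1.595 m. Q_A = (1/0.015)·17.68·1.595^(2/3)·√0.01299 = 183.4 m³/s.
Channel B: With bottom width b = 1.8 m and side slope z = 1: A = (b + zy)y = (1.8 + 1×2.37)×2.37 = 9.883 m²; P = b + 2y√(1+z²) = 1.8 + 2×2.37×1.414 = 8.503 m. Hydraulic radius R = A/P = 9.883/8.503 = 1.162 m. Q_B = (1/0.015)·9.883·1.162^(2/3)·√0.01299 = 83 m³/s.
Q_A = 183.4 m³/s vs Q_B = 83 m³/s, so channel A carries more.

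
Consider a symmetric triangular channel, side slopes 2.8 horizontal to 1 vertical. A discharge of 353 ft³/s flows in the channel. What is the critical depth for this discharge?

At critical depth, Q² T / (g A³) = 1, i.e. A³/T = Q²/g = 353²/32.2 = 3870.
Try y = 4.75 ft: A³/T = 9479 — too large.
Try y = 3.19 ft: A³/T = 1295 — too small.
Try y = 3.97 ft: A³/T = 3866 — close enough.

y_c = 3.97 ft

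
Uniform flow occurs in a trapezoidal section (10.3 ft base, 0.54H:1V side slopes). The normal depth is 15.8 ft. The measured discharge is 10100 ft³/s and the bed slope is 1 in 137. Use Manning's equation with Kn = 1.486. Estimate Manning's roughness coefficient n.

With bottom width b = 10.3 ft and side slope z = 0.54: A = (b + zy)y = (10.3 + 0.54×15.8)×15.8 = 297.5 ft²; P = b + 2y√(1+z²) = 10.3 + 2×15.8×1.136 = 46.21 ft.
Hydraulic radius R = A/P = 297.5/46.21 = 6.439 ft.
Rearranging Manning's equation: n = (1.486/Q) A R^(2/3) S^(1/2) = (1.486/10100) × 297.5 × 6.439^(2/3) × √0.007299 = 0.0129.

n = 0.0129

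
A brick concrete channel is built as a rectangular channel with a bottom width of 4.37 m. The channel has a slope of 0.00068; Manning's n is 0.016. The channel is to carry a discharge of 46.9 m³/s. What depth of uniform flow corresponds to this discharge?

y_n = 4.98 m

Manning's equation rearranged: A R^(2/3) = nQ / (1·√S) = 0.016 × 46.9 / (√0.00068) = 28.78.
At y = 3.76 m: A R^(2/3) = 20.39 — low.
At y = 4.98 m: A R^(2/3) = 28.75 — matches.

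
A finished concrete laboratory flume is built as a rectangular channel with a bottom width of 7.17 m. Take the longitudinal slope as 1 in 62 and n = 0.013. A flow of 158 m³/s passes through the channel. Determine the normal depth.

Manning's equation rearranged: A R^(2/3) = nQ / (1·√S) = 0.013 × 158 / (√0.01613) = 16.17.
At y = 2.39 m: A R^(2/3) = 21.79 — over.
At y = 1.36 m: A R^(2/3) = 9.66 — short.
At y = 1.94 m: A R^(2/3) = 16.22 — close enough.

y_n = 1.94 m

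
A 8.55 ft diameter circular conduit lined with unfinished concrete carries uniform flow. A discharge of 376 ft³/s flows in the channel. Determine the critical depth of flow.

y_c = 4.82 ft

At critical depth, Q² T / (g A³) = 1, i.e. A³/T = Q²/g = 376²/32.2 = 4391.
Trying y = 5.44 ft: A³/T = 6960 — high.
Trying y = 3.76 ft: A³/T = 1694 — low.
Trying y = 4.82 ft: A³/T = 4376 — ≈ 4391.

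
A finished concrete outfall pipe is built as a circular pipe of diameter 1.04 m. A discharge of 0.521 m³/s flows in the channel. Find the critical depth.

y_c = 0.403 m

At critical depth, Q² T / (g A³) = 1, i.e. A³/T = Q²/g = 0.521²/9.81 = 0.02767.
Trying y = 0.497 m: A³/T = 0.06198 — too large.
Trying y = 0.297 m: A³/T = 0.008533 — too small.
Trying y = 0.403 m: A³/T = 0.02775 — matches.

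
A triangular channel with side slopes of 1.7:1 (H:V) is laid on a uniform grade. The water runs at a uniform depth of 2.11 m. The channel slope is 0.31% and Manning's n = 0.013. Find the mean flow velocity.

For a triangular section with side slope z = 1.7: A = zy² = 1.7×2.11² = 7.569 m²; P = 2y√(1+z²) = 2×2.11×1.972 = 8.323 m.
Hydraulic radius R = A/P = 7.569/8.323 = 0.9093 m.
From Manning's equation, V = (1/n) R^(2/3) S^(1/2) = (1/0.013) × 0.9093^(2/3) × 0.0031^(1/2) = 4.02 m/s.

V = 4.02 m/s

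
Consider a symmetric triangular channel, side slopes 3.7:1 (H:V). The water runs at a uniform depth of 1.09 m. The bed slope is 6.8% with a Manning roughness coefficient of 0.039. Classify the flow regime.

For a triangular section with side slope z = 3.7: A = zy² = 3.7×1.09² = 4.396 m²; P = 2y√(1+z²) = 2×1.09×3.833 = 8.355 m.
Hydraulic radius R = A/P = 4.396/8.355 = 0.5261 m.
V = (1/n) R^(2/3) √S = (1/0.039) × 0.5261^(2/3) × √0.068 = 4.358 m/s. Hydraulic depth D_h = A/T = 4.396/8.066 = 0.545 m.
Froude number Fr = V/√(g·D_h) = 4.358/√(9.81×0.545) = 1.88, which is greater than 1, so the flow is supercritical.

supercritical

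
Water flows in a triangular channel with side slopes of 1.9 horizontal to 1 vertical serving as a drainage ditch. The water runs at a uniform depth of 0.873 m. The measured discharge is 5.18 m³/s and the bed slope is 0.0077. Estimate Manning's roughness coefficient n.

n = 0.013

For a triangular section with side slope z = 1.9: A = zy² = 1.9×0.873² = 1.448 m²; P = 2y√(1+z²) = 2×0.873×2.147 = 3.749 m.
Hydraulic radius R = A/P = 1.448/3.749 = 0.3863 m.
Rearranging Manning's equation: n = (1/Q) A R^(2/3) S^(1/2) = (1/5.18) × 1.448 × 0.3863^(2/3) × √0.0077 = 0.013.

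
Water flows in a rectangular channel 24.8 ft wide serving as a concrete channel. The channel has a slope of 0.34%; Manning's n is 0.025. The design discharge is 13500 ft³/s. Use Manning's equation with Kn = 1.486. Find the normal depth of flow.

Manning's equation rearranged: A R^(2/3) = nQ / (1.486·√S) = 0.025 × 13500 / (1.486 × √0.0034) = 3895.
At y = 31 ft: A R^(2/3) = 3291 — too small.
At y = 39.8 ft: A R^(2/3) = 4413 — too large.
At y = 35.8 ft: A R^(2/3) = 3901 — close enough.

y_n = 35.8 ft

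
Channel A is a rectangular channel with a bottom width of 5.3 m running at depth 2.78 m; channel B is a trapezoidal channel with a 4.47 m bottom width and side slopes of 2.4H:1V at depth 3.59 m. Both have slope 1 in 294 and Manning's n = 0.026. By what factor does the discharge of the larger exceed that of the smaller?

Channel A: Flow area A = b·y = 5.3 × 2.78 = 14.73 m². Wetted perimeter P = b + 2y = 5.3 + 2×2.78 = 10.86 m. Hydraulic radius R = A/P = 14.73/10.86 = 1.357 m. Q_A = (1/0.026)·14.73·1.357^(2/3)·√0.003401 = 40.5 m³/s.
Channel B: With bottom width b = 4.47 m and side slope z = 2.4: A = (b + zy)y = (4.47 + 2.4×3.59)×3.59 = 46.98 m²; P = b + 2y√(1+z²) = 4.47 + 2×3.59×2.6 = 23.14 m. Hydraulic radius R = A/P = 46.98/23.14 = 2.03 m. Q_B = (1/0.026)·46.98·2.03^(2/3)·√0.003401 = 169 m³/s.
The larger discharge is 169 m³/s and the smaller is 40.5 m³/s; the ratio is 4.17.

4.17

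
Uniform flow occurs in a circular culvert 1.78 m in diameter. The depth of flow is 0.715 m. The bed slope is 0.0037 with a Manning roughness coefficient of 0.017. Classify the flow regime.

For a circular section of diameter D = 1.78 m at depth y = 0.715 m, the central angle is θ = 2 arccos(1 − 2y/D) = 2.746 rad. Then A = (D²/8)(θ − sin θ) = 0.9347 m² and P = Dθ/2 = 2.444 m.
Hydraulic radius R = A/P = 0.9347/2.444 = 0.3825 m.
V = (1/n) R^(2/3) √S = (1/0.017) × 0.3825^(2/3) × √0.0037 = 1.885 m/s. Hydraulic depth D_h = A/T = 0.9347/1.745 = 0.5356 m.
Froude number Fr = V/√(g·D_h) = 1.885/√(9.81×0.5356) = 0.823, which is less than 1, so the flow is subcritical.

subcritical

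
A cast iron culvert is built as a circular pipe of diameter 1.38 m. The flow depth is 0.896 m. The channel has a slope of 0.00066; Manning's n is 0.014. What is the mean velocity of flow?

V = 0.992 m/s

For a circular section of diameter D = 1.38 m at depth y = 0.896 m, the central angle is θ = 2 arccos(1 − 2y/D) = 3.748 rad. Then A = (D²/8)(θ − sin θ) = 1.028 m² and P = Dθ/2 = 2.586 m.
Hydraulic radius R = A/P = 1.028/2.586 = 0.3975 m.
From Manning's equation, V = (1/n) R^(2/3) S^(1/2) = (1/0.014) × 0.3975^(2/3) × 0.00066^(1/2) = 0.992 m/s.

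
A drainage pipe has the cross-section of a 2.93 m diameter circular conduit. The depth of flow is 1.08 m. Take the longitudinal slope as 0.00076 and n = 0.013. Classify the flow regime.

subcritical

For a circular section of diameter D = 2.93 m at depth y = 1.08 m, the central angle is θ = 2 arccos(1 − 2y/D) = 2.61 rad. Then A = (D²/8)(θ − sin θ) = 2.256 m² and P = Dθ/2 = 3.823 m.
Hydraulic radius R = A/P = 2.256/3.823 = 0.5902 m.
V = (1/n) R^(2/3) √S = (1/0.013) × 0.5902^(2/3) × √0.00076 = 1.492 m/s. Hydraulic depth D_h = A/T = 2.256/2.827 = 0.7981 m.
Froude number Fr = V/√(g·D_h) = 1.492/√(9.81×0.7981) = 0.533, which is less than 1, so the flow is subcritical.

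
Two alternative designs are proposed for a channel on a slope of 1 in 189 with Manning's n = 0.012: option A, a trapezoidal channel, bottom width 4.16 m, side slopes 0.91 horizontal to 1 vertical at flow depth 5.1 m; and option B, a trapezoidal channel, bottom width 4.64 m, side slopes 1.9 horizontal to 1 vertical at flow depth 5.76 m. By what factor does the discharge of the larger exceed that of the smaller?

Channel A: With bottom width b = 4.16 m and side slope z = 0.91: A = (b + zy)y = (4.16 + 0.91×5.1)×5.1 = 44.89 m²; P = b + 2y√(1+z²) = 4.16 + 2×5.1×1.352 = 17.95 m. Hydraulic radius R = A/P = 44.89/17.95 = 2.5 m. Q_A = (1/0.012)·44.89·2.5^(2/3)·√0.005291 = 501.2 m³/s.
Channel B: With bottom width b = 4.64 m and side slope z = 1.9: A = (b + zy)y = (4.64 + 1.9×5.76)×5.76 = 89.76 m²; P = b + 2y√(1+z²) = 4.64 + 2×5.76×2.147 = 29.37 m. Hydraulic radius R = A/P = 89.76/29.37 = 3.056 m. Q_B = (1/0.012)·89.76·3.056^(2/3)·√0.005291 = 1146 m³/s.
The larger discharge is 1146 m³/s and the smaller is 501.2 m³/s; the ratio is 2.29.

2.29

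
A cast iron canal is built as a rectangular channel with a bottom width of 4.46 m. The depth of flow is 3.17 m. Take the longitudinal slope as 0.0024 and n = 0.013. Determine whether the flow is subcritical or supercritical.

Flow area A = b·y = 4.46 × 3.17 = 14.14 m². Wetted perimeter P = b + 2y = 4.46 + 2×3.17 = 10.8 m.
Hydraulic radius R = A/P = 14.14/10.8 = 1.309 m.
V = (1/n) R^(2/3) √S = (1/0.013) × 1.309^(2/3) × √0.0024 = 4.51 m/s. Hydraulic depth D_h = A/T = 14.14/4.46 = 3.17 m.
Froude number Fr = V/√(g·D_h) = 4.51/√(9.81×3.17) = 0.809, which is less than 1, so the flow is subcritical.

subcritical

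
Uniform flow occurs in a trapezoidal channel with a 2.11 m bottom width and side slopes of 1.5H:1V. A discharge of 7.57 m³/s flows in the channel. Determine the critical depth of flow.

y_c = 0.882 m

At critical depth, Q² T / (g A³) = 1, i.e. A³/T = Q²/g = 7.57²/9.81 = 5.841.
Try y = 0.639 m: A³/T = 1.872 — low.
Try y = 0.994 m: A³/T = 9.006 — high.
Try y = 0.882 m: A³/T = 5.837 — ≈ 5.841.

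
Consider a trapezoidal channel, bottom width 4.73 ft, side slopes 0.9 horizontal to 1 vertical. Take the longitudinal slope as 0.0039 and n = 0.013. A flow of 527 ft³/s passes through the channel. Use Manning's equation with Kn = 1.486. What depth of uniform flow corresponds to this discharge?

y_n = 4.63 ft

Manning's equation rearranged: A R^(2/3) = nQ / (1.486·√S) = 0.013 × 527 / (1.486 × √0.0039) = 73.82.
Trying y = 3.97 ft: A R^(2/3) = 54.72 — low.
Trying y = 5.35 ft: A R^(2/3) = 98.28 — high.
Trying y = 4.63 ft: A R^(2/3) = 73.77 — ≈ 73.82.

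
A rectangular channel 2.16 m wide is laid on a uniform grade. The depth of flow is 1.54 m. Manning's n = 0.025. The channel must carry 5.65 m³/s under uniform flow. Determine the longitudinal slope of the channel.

Flow area A = b·y = 2.16 × 1.54 = 3.326 m². Wetted perimeter P = b + 2y = 2.16 + 2×1.54 = 5.24 m.
Hydraulic radius R = A/P = 3.326/5.24 = 0.6348 m.
From Manning's equation, S = [nQ / (1 A R^(2/3))]² = [0.025 × 5.65 / (1 × 3.326 × 0.6348^(2/3))]² = 0.0033.

S = 0.0033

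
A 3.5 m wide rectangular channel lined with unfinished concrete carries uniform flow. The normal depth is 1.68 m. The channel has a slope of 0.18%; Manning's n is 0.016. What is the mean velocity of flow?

V = 2.39 m/s

Flow area A = b·y = 3.5 × 1.68 = 5.88 m². Wetted perimeter P = b + 2y = 3.5 + 2×1.68 = 6.86 m.
Hydraulic radius R = A/P = 5.88/6.86 = 0.8571 m.
From Manning's equation, V = (1/n) R^(2/3) S^(1/2) = (1/0.016) × 0.8571^(2/3) × 0.0018^(1/2) = 2.39 m/s.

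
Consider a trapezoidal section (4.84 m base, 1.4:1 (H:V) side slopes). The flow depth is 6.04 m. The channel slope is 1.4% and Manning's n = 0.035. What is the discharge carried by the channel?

Q = 581 m³/s

With bottom width b = 4.84 m and side slope z = 1.4: A = (b + zy)y = (4.84 + 1.4×6.04)×6.04 = 80.31 m²; P = b + 2y√(1+z²) = 4.84 + 2×6.04×1.72 = 25.62 m.
Hydraulic radius R = A/P = 80.31/25.62 = 3.134 m.
Manning's equation: Q = (1/n) A R^(2/3) S^(1/2) = (1/0.035) × 80.31 × 3.134^(2/3) × 0.014^(1/2) = 581 m³/s.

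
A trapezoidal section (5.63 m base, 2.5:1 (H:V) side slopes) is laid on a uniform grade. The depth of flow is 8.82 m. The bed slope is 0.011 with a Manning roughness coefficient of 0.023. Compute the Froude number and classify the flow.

With bottom width b = 5.63 m and side slope z = 2.5: A = (b + zy)y = (5.63 + 2.5×8.82)×8.82 = 244.1 m²; P = b + 2y√(1+z²) = 5.63 + 2×8.82×2.693 = 53.13 m.
Hydraulic radius R = A/P = 244.1/53.13 = 4.595 m.
V = (1/n) R^(2/3) √S = (1/0.023) × 4.595^(2/3) × √0.011 = 12.6 m/s. Hydraulic depth D_h = A/T = 244.1/49.73 = 4.909 m.
Froude number Fr = V/√(g·D_h) = 12.6/√(9.81×4.909) = 1.82, which is greater than 1, so the flow is supercritical.

supercritical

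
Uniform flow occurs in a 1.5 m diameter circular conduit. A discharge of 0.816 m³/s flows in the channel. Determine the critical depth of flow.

At critical depth, Q² T / (g A³) = 1, i.e. A³/T = Q²/g = 0.816²/9.81 = 0.06788.
Trying y = 0.399 m: A³/T = 0.04041 — short.
Trying y = 0.537 m: A³/T = 0.1277 — over.
Trying y = 0.456 m: A³/T = 0.06788 — ≈ 0.06788.

y_c = 0.456 m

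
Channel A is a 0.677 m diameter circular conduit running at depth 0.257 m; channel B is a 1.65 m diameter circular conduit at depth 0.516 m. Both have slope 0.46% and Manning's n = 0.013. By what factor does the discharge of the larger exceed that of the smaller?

Channel A: For a circular section of diameter D = 0.677 m at depth y = 0.257 m, the central angle is θ = 2 arccos(1 − 2y/D) = 2.655 rad. Then A = (D²/8)(θ − sin θ) = 0.1253 m² and P = Dθ/2 = 0.8988 m. Hydraulic radius R = A/P = 0.1253/0.8988 = 0.1395 m. Q_A = (1/0.013)·0.1253·0.1395^(2/3)·√0.0046 = 0.1759 m³/s.
Channel B: For a circular section of diameter D = 1.65 m at depth y = 0.516 m, the central angle is θ = 2 arccos(1 − 2y/D) = 2.374 rad. Then A = (D²/8)(θ − sin θ) = 0.5715 m² and P = Dθ/2 = 1.958 m. Hydraulic radius R = A/P = 0.5715/1.958 = 0.2918 m. Q_B = (1/0.013)·0.5715·0.2918^(2/3)·√0.0046 = 1.312 m³/s.
The larger discharge is 1.312 m³/s and the smaller is 0.1759 m³/s; the ratio is 7.46.

7.46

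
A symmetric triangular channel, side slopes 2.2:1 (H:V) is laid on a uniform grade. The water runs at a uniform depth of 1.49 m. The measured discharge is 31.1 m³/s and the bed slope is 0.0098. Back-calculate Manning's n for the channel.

For a triangular section with side slope z = 2.2: A = zy² = 2.2×1.49² = 4.884 m²; P = 2y√(1+z²) = 2×1.49×2.417 = 7.201 m.
Hydraulic radius R = A/P = 4.884/7.201 = 0.6782 m.
Rearranging Manning's equation: n = (1/Q) A R^(2/3) S^(1/2) = (1/31.1) × 4.884 × 0.6782^(2/3) × √0.0098 = 0.012.

n = 0.012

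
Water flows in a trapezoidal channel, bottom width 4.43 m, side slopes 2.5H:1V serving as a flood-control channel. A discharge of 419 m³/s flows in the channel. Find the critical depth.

At critical depth, Q² T / (g A³) = 1, i.e. A³/T = Q²/g = 419²/9.81 = 17900.
At y = 3.33 m: A³/T = 3635 — low.
At y = 6.04 m: A³/T = 47400 — high.
At y = 4.84 m: A³/T = 17890 — ≈ 17900.

y_c = 4.84 m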